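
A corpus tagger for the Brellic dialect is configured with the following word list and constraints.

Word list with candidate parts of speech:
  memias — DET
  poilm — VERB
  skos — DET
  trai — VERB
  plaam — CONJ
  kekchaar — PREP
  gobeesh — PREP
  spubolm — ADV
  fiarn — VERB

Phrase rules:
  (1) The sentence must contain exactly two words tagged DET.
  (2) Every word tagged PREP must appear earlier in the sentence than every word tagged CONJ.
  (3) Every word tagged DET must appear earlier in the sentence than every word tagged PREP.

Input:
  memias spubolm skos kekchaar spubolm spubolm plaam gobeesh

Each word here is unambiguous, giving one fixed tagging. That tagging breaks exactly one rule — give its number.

Fixed tagging: DET ADV DET PREP ADV ADV CONJ PREP.
Rule check: R1 ✓, R2 ✗, R3 ✓.
Only rule 2 fails.

2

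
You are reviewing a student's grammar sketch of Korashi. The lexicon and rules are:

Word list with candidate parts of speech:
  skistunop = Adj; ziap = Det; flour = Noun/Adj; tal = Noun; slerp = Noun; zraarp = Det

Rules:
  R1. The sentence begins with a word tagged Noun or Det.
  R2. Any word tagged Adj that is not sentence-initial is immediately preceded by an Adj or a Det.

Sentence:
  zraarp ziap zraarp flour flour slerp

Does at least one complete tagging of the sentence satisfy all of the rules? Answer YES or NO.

YES

Candidates per position — 1:zraarp {Det}; 2:ziap {Det}; 3:zraarp {Det}; 4:flour {Noun,Adj}; 5:flour {Noun,Adj}; 6:slerp {Noun}.
One satisfying assignment: Det Det Det Noun Noun Noun.
Rule-by-rule: rule 1 satisfied; rule 2 satisfied.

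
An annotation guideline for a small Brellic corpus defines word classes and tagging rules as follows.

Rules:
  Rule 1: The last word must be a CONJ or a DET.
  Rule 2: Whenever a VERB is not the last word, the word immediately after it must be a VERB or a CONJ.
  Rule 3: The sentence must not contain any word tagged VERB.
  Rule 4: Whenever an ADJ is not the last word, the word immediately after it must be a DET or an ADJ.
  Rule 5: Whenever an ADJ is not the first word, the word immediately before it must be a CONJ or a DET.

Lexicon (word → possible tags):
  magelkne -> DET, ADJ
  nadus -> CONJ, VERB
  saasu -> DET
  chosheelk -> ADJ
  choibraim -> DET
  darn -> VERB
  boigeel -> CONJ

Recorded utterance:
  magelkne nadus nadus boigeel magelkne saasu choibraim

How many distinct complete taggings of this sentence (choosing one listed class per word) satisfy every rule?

Candidates per position — 1:magelkne {DET,ADJ}; 2:nadus {CONJ,VERB}; 3:nadus {CONJ,VERB}; 4:boigeel {CONJ}; 5:magelkne {DET,ADJ}; 6:saasu {DET}; 7:choibraim {DET}.
There are 16 candidate sequences in total.
The sequences that satisfy every rule: DET CONJ CONJ CONJ DET DET DET; DET CONJ CONJ CONJ ADJ DET DET.
Count = 2.

2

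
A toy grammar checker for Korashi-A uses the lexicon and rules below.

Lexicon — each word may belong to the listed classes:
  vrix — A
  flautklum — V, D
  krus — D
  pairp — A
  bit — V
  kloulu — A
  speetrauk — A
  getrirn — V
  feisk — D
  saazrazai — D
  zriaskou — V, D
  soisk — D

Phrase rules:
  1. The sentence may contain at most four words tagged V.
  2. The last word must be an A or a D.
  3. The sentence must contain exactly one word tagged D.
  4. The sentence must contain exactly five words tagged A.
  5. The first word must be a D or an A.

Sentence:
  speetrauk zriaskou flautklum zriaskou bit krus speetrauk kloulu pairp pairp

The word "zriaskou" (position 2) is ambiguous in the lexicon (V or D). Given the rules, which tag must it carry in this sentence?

V

Candidates per position — 1:speetrauk {A}; 2:zriaskou {V,D}; 3:flautklum {V,D}; 4:zriaskou {V,D}; 5:bit {V}; 6:krus {D}; 7:speetrauk {A}; 8:kloulu {A}; 9:pairp {A}; 10:pairp {A}.
At position 2, choosing D makes rule 3 impossible to satisfy; hence V.
At position 3, choosing D makes rule 3 impossible to satisfy; hence V.
At position 4, choosing D makes rule 3 impossible to satisfy; hence V.
So the tagging must be: A V V V V D A A A A.
Check: rule 1 holds; rule 2 holds; rule 3 holds; rule 4 holds; rule 5 holds.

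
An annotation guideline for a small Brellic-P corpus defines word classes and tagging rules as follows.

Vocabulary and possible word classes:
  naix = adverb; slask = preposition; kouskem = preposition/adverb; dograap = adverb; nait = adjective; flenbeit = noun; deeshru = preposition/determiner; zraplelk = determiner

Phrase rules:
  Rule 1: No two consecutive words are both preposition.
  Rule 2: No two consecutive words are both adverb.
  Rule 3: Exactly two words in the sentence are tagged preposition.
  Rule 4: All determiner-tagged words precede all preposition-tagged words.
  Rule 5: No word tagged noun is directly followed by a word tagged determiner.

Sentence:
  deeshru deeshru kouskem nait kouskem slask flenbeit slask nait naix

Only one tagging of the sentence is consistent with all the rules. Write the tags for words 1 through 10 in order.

Candidates per position — 1:deeshru {preposition,determiner}; 2:deeshru {preposition,determiner}; 3:kouskem {preposition,adverb}; 4:nait {adjective}; 5:kouskem {preposition,adverb}; 6:slask {preposition}; 7:flenbeit {noun}; 8:slask {preposition}; 9:nait {adjective}; 10:naix {adverb}.
Word 1 cannot be preposition — rule 3 would then fail for every completion. It is determiner.
Word 2 cannot be preposition — rule 3 would then fail for every completion. It is determiner.
Word 3 cannot be preposition — rule 3 would then fail for every completion. It is adverb.
Word 5 cannot be preposition — rule 1 would then fail for every completion. It is adverb.
So the tagging must be: determiner determiner adverb adjective adverb preposition noun preposition adjective adverb.
Rule-by-rule: rule 1 ✓; rule 2 ✓; rule 3 ✓; rule 4 ✓; rule 5 ✓.

determiner determiner adverb adjective adverb preposition noun preposition adjective adverb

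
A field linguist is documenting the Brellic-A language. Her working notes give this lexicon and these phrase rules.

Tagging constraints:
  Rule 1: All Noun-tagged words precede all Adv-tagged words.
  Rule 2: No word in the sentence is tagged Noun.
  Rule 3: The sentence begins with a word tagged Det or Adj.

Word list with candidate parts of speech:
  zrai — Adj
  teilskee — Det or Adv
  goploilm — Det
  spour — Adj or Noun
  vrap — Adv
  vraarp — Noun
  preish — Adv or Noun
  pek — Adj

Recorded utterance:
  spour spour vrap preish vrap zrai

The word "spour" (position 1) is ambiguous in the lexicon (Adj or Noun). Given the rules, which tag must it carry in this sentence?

Candidates per position — 1:spour {Adj,Noun}; 2:spour {Adj,Noun}; 3:vrap {Adv}; 4:preish {Adv,Noun}; 5:vrap {Adv}; 6:zrai {Adj}.
Position 1: Noun is ruled out by rule 2; that leaves Adj.
Position 2: Noun is ruled out by rule 2; that leaves Adj.
Position 4: Noun is ruled out by rule 1; that leaves Adv.
That leaves exactly one tagging: Adj Adj Adv Adv Adv Adj.
Checking: rule 1 holds; rule 2 holds; rule 3 holds.

Adj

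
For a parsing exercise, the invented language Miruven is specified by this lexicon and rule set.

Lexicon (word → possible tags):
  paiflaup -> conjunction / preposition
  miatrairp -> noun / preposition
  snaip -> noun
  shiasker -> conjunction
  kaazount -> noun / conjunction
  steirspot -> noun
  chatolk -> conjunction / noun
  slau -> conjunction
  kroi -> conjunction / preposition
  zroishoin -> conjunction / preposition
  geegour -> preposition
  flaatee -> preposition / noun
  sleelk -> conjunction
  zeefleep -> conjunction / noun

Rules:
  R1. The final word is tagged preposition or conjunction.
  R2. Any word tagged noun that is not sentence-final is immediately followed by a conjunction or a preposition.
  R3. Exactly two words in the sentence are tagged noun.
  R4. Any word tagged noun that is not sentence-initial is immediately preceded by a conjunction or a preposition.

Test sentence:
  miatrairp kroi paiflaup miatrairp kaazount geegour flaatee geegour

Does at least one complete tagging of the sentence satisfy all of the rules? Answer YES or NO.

YES

Candidates per position — 1:miatrairp {noun,preposition}; 2:kroi {conjunction,preposition}; 3:paiflaup {conjunction,preposition}; 4:miatrairp {noun,preposition}; 5:kaazount {noun,conjunction}; 6:geegour {preposition}; 7:flaatee {preposition,noun}; 8:geegour {preposition}.
One satisfying assignment: preposition conjunction preposition preposition noun preposition noun preposition.
Rule-by-rule: rule 1 holds; rule 2 holds; rule 3 holds; rule 4 holds.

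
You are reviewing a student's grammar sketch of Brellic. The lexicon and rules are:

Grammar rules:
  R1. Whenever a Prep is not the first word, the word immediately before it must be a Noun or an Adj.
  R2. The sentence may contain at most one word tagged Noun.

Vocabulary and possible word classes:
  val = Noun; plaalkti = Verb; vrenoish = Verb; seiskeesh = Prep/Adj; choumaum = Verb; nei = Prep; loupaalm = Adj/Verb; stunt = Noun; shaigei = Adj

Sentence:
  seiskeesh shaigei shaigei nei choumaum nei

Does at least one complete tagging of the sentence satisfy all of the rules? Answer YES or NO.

Candidates per position — 1:seiskeesh {Prep,Adj}; 2:shaigei {Adj}; 3:shaigei {Adj}; 4:nei {Prep}; 5:choumaum {Verb}; 6:nei {Prep}.
Rule 1 cannot be satisfied by any choice of tags from the lexicon.
So there is no consistent tagging.

NO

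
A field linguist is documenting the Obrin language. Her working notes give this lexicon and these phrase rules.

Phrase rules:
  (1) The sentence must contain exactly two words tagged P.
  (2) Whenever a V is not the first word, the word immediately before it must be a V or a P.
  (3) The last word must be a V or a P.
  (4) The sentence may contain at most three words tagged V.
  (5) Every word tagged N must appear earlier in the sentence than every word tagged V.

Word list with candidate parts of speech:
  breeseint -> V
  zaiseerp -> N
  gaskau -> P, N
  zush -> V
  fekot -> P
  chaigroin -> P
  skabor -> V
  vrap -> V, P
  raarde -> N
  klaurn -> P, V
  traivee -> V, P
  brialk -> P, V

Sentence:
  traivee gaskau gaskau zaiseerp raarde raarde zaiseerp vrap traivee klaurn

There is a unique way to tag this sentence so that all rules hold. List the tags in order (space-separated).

Candidates per position — 1:traivee {V,P}; 2:gaskau {P,N}; 3:gaskau {P,N}; 4:zaiseerp {N}; 5:raarde {N}; 6:raarde {N}; 7:zaiseerp {N}; 8:vrap {V,P}; 9:traivee {V,P}; 10:klaurn {P,V}.
Position 1: tagging it V would leave rule 5 unsatisfiable, so it must be P.
Position 8: tagging it V would leave rule 2 unsatisfiable, so it must be P.
Position 9: tagging it P would leave rule 1 unsatisfiable, so it must be V.
Position 10: tagging it P would leave rule 1 unsatisfiable, so it must be V.
Position 2: tagging it P would leave rule 1 unsatisfiable, so it must be N.
Position 3: tagging it P would leave rule 1 unsatisfiable, so it must be N.
The only consistent sequence is: P N N N N N N P V V.
Check: rule 1 holds; rule 2 holds; rule 3 holds; rule 4 holds; rule 5 holds.

P N N N N N N P V V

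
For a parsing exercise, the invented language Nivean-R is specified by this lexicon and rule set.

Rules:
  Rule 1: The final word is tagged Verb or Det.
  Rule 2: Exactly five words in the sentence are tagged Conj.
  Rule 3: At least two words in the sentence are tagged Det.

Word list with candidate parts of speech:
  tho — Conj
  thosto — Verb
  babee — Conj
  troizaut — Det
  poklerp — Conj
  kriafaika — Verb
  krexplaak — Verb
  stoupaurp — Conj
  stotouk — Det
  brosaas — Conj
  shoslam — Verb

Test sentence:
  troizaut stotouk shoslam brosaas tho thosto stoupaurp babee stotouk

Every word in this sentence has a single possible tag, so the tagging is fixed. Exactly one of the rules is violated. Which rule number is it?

Fixed tagging: Det Det Verb Conj Conj Verb Conj Conj Det.
Applying the rules: R1 ok, R2 fails, R3 ok.
Only rule 2 fails.

2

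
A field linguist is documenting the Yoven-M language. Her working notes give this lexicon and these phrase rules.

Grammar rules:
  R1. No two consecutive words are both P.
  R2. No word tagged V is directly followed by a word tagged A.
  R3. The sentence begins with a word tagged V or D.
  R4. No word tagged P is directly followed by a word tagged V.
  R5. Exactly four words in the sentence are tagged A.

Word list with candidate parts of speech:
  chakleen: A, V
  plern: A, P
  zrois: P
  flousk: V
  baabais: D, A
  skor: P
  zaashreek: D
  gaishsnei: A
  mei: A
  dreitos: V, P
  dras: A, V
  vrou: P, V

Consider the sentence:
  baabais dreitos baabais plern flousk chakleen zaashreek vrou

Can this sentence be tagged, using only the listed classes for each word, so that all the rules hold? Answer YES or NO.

Candidates per position — 1:baabais {D,A}; 2:dreitos {V,P}; 3:baabais {D,A}; 4:plern {A,P}; 5:flousk {V}; 6:chakleen {A,V}; 7:zaashreek {D}; 8:vrou {P,V}.
Every candidate sequence violates at least one rule; no consistent tagging exists.

NO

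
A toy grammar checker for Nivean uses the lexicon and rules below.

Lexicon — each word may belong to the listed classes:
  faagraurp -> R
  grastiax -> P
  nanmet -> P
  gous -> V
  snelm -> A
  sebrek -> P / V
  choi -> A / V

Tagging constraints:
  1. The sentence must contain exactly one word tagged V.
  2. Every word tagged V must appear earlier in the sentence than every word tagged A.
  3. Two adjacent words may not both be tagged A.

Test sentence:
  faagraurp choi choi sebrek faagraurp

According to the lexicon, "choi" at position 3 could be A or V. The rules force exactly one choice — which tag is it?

Candidates per position — 1:faagraurp {R}; 2:choi {A,V}; 3:choi {A,V}; 4:sebrek {P,V}; 5:faagraurp {R}.
Position 3: the remaining choice is settled jointly with positions 2, 4 — only A at position 3 is part of a tagging that satisfies every rule.
The unique satisfying tagging is: R V A P R.
Verifying each rule — rule 1 ok; rule 2 ok; rule 3 ok.

A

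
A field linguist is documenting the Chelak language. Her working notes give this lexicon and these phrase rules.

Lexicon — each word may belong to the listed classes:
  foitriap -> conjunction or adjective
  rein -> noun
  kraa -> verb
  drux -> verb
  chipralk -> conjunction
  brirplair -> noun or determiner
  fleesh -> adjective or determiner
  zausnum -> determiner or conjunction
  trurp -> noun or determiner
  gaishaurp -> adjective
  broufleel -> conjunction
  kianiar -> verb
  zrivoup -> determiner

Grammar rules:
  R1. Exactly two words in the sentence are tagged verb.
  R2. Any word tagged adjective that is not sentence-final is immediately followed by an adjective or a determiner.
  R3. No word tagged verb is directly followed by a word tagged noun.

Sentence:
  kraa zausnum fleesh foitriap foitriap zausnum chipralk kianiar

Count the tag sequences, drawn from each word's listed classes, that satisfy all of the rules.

Candidates per position — 1:kraa {verb}; 2:zausnum {determiner,conjunction}; 3:fleesh {adjective,determiner}; 4:foitriap {conjunction,adjective}; 5:foitriap {conjunction,adjective}; 6:zausnum {determiner,conjunction}; 7:chipralk {conjunction}; 8:kianiar {verb}.
There are 32 candidate sequences in total.
Checking each against the rules leaves 10 sequences.
Count = 10.

10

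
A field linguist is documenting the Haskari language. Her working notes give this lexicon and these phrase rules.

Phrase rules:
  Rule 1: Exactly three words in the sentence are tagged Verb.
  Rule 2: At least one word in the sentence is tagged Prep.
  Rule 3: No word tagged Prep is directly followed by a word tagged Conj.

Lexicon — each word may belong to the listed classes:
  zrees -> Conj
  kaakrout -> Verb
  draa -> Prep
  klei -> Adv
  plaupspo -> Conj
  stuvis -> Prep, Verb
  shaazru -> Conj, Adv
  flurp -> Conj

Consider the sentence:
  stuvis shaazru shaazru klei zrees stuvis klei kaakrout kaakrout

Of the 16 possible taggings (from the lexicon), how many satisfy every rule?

Candidates per position — 1:stuvis {Prep,Verb}; 2:shaazru {Conj,Adv}; 3:shaazru {Conj,Adv}; 4:klei {Adv}; 5:zrees {Conj}; 6:stuvis {Prep,Verb}; 7:klei {Adv}; 8:kaakrout {Verb}; 9:kaakrout {Verb}.
There are 16 candidate sequences in total.
Checking each against the rules leaves 6 sequences.
Count = 6.

6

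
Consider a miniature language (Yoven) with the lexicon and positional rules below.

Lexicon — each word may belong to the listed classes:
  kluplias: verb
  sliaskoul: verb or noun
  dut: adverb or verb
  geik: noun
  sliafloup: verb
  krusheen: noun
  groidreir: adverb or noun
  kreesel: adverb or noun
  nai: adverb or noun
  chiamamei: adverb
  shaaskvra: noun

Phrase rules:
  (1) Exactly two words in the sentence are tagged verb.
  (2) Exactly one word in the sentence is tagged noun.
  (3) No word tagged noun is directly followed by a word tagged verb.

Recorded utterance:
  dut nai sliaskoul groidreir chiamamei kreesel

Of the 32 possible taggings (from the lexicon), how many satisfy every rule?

Candidates per position — 1:dut {adverb,verb}; 2:nai {adverb,noun}; 3:sliaskoul {verb,noun}; 4:groidreir {adverb,noun}; 5:chiamamei {adverb}; 6:kreesel {adverb,noun}.
There are 32 candidate sequences in total.
The sequences that satisfy every rule: verb adverb verb adverb adverb noun; verb adverb verb noun adverb adverb.
Count = 2.

2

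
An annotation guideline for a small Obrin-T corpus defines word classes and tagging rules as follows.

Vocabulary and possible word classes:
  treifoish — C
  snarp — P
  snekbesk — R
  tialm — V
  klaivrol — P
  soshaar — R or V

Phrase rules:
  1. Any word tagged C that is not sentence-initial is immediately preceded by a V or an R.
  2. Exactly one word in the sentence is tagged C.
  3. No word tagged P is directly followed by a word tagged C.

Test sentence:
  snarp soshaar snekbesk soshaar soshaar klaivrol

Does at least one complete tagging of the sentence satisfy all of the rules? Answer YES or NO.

Candidates per position — 1:snarp {P}; 2:soshaar {R,V}; 3:snekbesk {R}; 4:soshaar {R,V}; 5:soshaar {R,V}; 6:klaivrol {P}.
Rule 2 cannot be satisfied by any choice of tags from the lexicon.
So there is no consistent tagging.

NO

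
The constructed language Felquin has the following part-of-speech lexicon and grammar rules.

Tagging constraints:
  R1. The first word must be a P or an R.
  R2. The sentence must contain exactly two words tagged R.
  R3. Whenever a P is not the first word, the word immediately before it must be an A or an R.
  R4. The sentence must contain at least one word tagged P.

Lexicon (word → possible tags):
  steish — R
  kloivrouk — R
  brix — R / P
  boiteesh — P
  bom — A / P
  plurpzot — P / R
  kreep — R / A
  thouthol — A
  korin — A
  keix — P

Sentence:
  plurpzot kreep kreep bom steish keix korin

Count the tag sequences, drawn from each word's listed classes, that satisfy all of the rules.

6

Candidates per position — 1:plurpzot {P,R}; 2:kreep {R,A}; 3:kreep {R,A}; 4:bom {A,P}; 5:steish {R}; 6:keix {P}; 7:korin {A}.
There are 16 candidate sequences in total.
Checking each against the rules leaves 6 sequences.
Count = 6.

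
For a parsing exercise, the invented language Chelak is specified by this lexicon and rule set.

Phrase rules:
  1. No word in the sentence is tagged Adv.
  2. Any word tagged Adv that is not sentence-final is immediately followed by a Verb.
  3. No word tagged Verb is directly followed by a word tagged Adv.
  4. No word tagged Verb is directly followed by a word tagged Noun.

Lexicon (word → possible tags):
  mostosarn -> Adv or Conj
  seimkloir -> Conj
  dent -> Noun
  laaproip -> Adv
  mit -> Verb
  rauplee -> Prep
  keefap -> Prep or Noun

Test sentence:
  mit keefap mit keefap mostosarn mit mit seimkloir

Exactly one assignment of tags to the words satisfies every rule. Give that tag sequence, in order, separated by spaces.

Candidates per position — 1:mit {Verb}; 2:keefap {Prep,Noun}; 3:mit {Verb}; 4:keefap {Prep,Noun}; 5:mostosarn {Adv,Conj}; 6:mit {Verb}; 7:mit {Verb}; 8:seimkloir {Conj}.
If word 2 were Noun, no tagging could satisfy rule 4; so word 2 is Prep.
If word 4 were Noun, no tagging could satisfy rule 4; so word 4 is Prep.
If word 5 were Adv, no tagging could satisfy rule 1; so word 5 is Conj.
That leaves exactly one tagging: Verb Prep Verb Prep Conj Verb Verb Conj.
Rule-by-rule: rule 1 holds; rule 2 holds; rule 3 holds; rule 4 holds.

Verb Prep Verb Prep Conj Verb Verb Conj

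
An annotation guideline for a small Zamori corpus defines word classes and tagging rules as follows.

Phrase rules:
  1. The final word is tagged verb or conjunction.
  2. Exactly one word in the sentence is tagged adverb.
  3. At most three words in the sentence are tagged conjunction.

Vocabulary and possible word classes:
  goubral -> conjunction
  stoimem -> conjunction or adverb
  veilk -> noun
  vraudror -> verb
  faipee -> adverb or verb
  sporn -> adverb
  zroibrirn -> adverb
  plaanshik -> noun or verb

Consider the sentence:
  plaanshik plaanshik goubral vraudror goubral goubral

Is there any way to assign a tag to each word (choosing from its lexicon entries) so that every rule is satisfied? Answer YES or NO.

Candidates per position — 1:plaanshik {noun,verb}; 2:plaanshik {noun,verb}; 3:goubral {conjunction}; 4:vraudror {verb}; 5:goubral {conjunction}; 6:goubral {conjunction}.
Rule 2 cannot be satisfied by any choice of tags from the lexicon.
So there is no consistent tagging.

NO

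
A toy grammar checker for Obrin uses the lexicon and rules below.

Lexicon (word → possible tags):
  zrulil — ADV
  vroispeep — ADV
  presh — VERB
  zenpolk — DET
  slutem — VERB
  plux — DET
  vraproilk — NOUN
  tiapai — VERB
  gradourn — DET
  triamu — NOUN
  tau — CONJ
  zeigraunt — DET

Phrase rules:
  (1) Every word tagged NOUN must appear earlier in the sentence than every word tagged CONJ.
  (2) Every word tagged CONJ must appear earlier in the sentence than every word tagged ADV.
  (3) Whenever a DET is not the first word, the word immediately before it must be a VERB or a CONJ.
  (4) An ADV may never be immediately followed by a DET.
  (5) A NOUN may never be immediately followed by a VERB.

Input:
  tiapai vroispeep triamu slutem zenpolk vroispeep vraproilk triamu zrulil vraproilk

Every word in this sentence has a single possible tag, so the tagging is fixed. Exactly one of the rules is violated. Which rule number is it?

Fixed tagging: VERB ADV NOUN VERB DET ADV NOUN NOUN ADV NOUN.
Rule check: R1 ✓, R2 ✓, R3 ✓, R4 ✓, R5 ✗.
Only rule 5 fails.

5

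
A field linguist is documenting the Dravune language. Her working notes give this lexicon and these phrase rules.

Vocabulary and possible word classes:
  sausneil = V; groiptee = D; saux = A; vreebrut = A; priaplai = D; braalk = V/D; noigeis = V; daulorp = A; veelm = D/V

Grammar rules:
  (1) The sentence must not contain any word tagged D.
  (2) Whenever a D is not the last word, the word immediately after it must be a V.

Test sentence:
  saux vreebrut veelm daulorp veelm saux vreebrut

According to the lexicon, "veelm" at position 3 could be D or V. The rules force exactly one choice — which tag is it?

V

Candidates per position — 1:saux {A}; 2:vreebrut {A}; 3:veelm {D,V}; 4:daulorp {A}; 5:veelm {D,V}; 6:saux {A}; 7:vreebrut {A}.
Position 3: tagging it D would leave rule 1 unsatisfiable, so it must be V.
Position 5: tagging it D would leave rule 1 unsatisfiable, so it must be V.
The only consistent sequence is: A A V A V A A.
Check: rule 1 holds; rule 2 holds.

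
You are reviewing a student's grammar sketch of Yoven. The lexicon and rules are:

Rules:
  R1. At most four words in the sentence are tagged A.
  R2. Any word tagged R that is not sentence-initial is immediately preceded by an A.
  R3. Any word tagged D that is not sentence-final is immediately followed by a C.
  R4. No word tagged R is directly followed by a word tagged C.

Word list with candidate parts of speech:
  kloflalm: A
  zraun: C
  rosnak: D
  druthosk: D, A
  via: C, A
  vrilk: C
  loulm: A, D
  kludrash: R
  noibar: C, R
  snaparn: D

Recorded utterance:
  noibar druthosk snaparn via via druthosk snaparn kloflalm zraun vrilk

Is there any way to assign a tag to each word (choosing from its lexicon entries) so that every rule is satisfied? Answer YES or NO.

NO

Candidates per position — 1:noibar {C,R}; 2:druthosk {D,A}; 3:snaparn {D}; 4:via {C,A}; 5:via {C,A}; 6:druthosk {D,A}; 7:snaparn {D}; 8:kloflalm {A}; 9:zraun {C}; 10:vrilk {C}.
Rule 3 cannot be satisfied by any choice of tags from the lexicon.
So there is no consistent tagging.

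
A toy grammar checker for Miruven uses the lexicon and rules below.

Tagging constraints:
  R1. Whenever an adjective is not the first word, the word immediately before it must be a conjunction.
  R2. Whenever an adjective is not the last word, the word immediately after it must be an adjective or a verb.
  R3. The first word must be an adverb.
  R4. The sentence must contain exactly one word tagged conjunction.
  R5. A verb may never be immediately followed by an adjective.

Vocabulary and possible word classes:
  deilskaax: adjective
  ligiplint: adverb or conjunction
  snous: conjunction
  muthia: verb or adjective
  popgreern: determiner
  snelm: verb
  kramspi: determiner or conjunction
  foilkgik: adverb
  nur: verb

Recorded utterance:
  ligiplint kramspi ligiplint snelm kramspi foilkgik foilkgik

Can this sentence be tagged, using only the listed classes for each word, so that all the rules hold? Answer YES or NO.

YES

Candidates per position — 1:ligiplint {adverb,conjunction}; 2:kramspi {determiner,conjunction}; 3:ligiplint {adverb,conjunction}; 4:snelm {verb}; 5:kramspi {determiner,conjunction}; 6:foilkgik {adverb}; 7:foilkgik {adverb}.
One satisfying assignment: adverb determiner conjunction verb determiner adverb adverb.
Rule-by-rule: rule 1 holds; rule 2 holds; rule 3 holds; rule 4 holds; rule 5 holds.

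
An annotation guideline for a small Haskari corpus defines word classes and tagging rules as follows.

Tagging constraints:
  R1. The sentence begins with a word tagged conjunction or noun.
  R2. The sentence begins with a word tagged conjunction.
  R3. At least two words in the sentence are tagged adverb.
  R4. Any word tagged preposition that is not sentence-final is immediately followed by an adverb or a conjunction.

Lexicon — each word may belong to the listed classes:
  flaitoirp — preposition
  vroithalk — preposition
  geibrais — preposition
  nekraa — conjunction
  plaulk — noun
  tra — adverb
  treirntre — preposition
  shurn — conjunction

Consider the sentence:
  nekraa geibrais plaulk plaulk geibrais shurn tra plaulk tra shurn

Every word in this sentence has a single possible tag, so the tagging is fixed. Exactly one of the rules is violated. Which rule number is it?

4

Fixed tagging: conjunction preposition noun noun preposition conjunction adverb noun adverb conjunction.
Rule check: R1 pass, R2 pass, R3 pass, R4 fail.
Only rule 4 fails.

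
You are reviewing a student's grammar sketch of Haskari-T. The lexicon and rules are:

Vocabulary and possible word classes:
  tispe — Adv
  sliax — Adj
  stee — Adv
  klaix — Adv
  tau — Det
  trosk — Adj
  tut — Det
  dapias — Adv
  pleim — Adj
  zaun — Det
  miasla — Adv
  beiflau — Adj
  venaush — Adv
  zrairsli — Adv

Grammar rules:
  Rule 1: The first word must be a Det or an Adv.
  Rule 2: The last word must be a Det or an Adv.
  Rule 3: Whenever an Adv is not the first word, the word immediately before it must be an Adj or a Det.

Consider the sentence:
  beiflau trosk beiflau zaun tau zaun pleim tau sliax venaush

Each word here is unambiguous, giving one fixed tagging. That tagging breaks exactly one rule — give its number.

Fixed tagging: Adj Adj Adj Det Det Det Adj Det Adj Adv.
Applying the rules: R1 ✗, R2 ✓, R3 ✓.
Only rule 1 fails.

1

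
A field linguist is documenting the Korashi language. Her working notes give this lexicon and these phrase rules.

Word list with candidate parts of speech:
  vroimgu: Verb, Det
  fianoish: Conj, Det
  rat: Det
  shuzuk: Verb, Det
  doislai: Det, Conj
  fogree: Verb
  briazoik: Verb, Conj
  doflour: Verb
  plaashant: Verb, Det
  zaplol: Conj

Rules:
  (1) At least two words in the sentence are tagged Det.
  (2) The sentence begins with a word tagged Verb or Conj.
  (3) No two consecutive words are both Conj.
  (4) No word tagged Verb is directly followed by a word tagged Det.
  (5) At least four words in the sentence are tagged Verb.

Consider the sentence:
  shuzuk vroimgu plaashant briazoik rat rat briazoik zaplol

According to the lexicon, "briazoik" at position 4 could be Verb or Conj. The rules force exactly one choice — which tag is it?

Conj

Candidates per position — 1:shuzuk {Verb,Det}; 2:vroimgu {Verb,Det}; 3:plaashant {Verb,Det}; 4:briazoik {Verb,Conj}; 5:rat {Det}; 6:rat {Det}; 7:briazoik {Verb,Conj}; 8:zaplol {Conj}.
At position 1, choosing Det makes rule 2 impossible to satisfy; hence Verb.
At position 2, choosing Det makes rule 4 impossible to satisfy; hence Verb.
At position 3, choosing Det makes rule 4 impossible to satisfy; hence Verb.
At position 4, choosing Verb makes rule 4 impossible to satisfy; hence Conj.
At position 7, choosing Conj makes rule 3 impossible to satisfy; hence Verb.
The only consistent sequence is: Verb Verb Verb Conj Det Det Verb Conj.
Rule-by-rule: rule 1 satisfied; rule 2 satisfied; rule 3 satisfied; rule 4 satisfied; rule 5 satisfied.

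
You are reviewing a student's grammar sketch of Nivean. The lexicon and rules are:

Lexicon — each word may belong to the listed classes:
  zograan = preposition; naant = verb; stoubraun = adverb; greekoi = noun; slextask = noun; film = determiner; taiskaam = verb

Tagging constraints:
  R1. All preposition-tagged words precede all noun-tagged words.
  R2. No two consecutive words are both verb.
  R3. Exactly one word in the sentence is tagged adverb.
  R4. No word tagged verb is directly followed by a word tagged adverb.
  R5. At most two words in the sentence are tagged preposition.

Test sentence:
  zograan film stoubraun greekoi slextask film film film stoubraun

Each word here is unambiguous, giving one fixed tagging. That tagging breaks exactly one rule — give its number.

3

Fixed tagging: preposition determiner adverb noun noun determiner determiner determiner adverb.
Rule check: R1 ✓, R2 ✓, R3 ✗, R4 ✓, R5 ✓.
Only rule 3 fails.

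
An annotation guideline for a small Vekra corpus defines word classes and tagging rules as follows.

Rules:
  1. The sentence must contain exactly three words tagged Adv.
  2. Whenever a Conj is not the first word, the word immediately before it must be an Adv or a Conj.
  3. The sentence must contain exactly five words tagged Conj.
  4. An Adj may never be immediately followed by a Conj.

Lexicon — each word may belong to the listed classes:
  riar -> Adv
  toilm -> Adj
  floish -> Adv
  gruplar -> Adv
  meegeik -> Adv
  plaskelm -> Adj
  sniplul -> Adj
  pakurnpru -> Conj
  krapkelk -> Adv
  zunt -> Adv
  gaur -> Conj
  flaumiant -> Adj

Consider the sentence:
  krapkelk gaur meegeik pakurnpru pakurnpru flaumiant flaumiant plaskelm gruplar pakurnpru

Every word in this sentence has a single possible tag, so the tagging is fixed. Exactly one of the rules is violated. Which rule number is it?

3

Fixed tagging: Adv Conj Adv Conj Conj Adj Adj Adj Adv Conj.
Rule check: R1 pass, R2 pass, R3 fail, R4 pass.
Only rule 3 fails.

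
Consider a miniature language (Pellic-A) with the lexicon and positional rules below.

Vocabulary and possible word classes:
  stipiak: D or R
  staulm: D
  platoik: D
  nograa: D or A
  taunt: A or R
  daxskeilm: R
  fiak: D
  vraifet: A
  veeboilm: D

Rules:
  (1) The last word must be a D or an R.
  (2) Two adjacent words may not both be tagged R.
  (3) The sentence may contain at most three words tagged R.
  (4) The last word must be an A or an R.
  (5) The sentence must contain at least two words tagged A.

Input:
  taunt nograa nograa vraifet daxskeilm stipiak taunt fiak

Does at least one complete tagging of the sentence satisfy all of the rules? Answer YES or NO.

NO

Candidates per position — 1:taunt {A,R}; 2:nograa {D,A}; 3:nograa {D,A}; 4:vraifet {A}; 5:daxskeilm {R}; 6:stipiak {D,R}; 7:taunt {A,R}; 8:fiak {D}.
Rule 4 cannot be satisfied by any choice of tags from the lexicon.
So there is no consistent tagging.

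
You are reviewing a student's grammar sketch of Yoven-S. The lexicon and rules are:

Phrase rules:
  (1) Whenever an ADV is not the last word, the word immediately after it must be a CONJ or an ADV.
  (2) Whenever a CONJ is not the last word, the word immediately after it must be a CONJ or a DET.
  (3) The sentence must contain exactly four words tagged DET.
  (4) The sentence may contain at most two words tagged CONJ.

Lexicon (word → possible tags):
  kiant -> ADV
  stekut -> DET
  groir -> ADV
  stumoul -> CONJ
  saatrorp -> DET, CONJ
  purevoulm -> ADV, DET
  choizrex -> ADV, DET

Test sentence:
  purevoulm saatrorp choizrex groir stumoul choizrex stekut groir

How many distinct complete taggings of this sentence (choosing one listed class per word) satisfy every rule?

Candidates per position — 1:purevoulm {ADV,DET}; 2:saatrorp {DET,CONJ}; 3:choizrex {ADV,DET}; 4:groir {ADV}; 5:stumoul {CONJ}; 6:choizrex {ADV,DET}; 7:stekut {DET}; 8:groir {ADV}.
There are 16 candidate sequences in total.
The sequences that satisfy every rule: DET DET ADV ADV CONJ DET DET ADV; DET CONJ DET ADV CONJ DET DET ADV.
Count = 2.

2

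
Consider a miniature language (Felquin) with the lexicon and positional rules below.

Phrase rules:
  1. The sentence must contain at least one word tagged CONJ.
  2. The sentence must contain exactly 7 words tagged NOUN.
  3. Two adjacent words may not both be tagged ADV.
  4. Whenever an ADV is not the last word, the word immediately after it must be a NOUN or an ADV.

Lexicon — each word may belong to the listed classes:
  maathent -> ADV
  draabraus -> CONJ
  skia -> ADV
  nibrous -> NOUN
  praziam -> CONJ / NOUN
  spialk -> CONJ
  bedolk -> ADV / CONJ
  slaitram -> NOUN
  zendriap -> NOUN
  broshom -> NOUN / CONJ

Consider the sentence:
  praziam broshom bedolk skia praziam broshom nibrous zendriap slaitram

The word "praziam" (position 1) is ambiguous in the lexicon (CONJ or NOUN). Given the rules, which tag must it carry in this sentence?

Candidates per position — 1:praziam {CONJ,NOUN}; 2:broshom {NOUN,CONJ}; 3:bedolk {ADV,CONJ}; 4:skia {ADV}; 5:praziam {CONJ,NOUN}; 6:broshom {NOUN,CONJ}; 7:nibrous {NOUN}; 8:zendriap {NOUN}; 9:slaitram {NOUN}.
If word 1 were CONJ, no tagging could satisfy rule 2; so word 1 is NOUN.
If word 2 were CONJ, no tagging could satisfy rule 2; so word 2 is NOUN.
If word 3 were ADV, no tagging could satisfy rule 3; so word 3 is CONJ.
If word 5 were CONJ, no tagging could satisfy rule 2; so word 5 is NOUN.
If word 6 were CONJ, no tagging could satisfy rule 2; so word 6 is NOUN.
The only consistent sequence is: NOUN NOUN CONJ ADV NOUN NOUN NOUN NOUN NOUN.
Checking: rule 1 holds; rule 2 holds; rule 3 holds; rule 4 holds.

NOUN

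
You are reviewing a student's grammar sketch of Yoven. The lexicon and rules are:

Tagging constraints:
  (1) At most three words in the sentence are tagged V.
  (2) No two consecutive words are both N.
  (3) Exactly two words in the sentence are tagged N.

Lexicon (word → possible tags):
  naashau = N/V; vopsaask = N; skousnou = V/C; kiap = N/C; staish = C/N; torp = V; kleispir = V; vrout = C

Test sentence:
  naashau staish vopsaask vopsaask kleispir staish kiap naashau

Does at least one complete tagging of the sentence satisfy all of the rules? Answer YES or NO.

NO

Candidates per position — 1:naashau {N,V}; 2:staish {C,N}; 3:vopsaask {N}; 4:vopsaask {N}; 5:kleispir {V}; 6:staish {C,N}; 7:kiap {N,C}; 8:naashau {N,V}.
Rule 2 cannot be satisfied by any choice of tags from the lexicon.
So there is no consistent tagging.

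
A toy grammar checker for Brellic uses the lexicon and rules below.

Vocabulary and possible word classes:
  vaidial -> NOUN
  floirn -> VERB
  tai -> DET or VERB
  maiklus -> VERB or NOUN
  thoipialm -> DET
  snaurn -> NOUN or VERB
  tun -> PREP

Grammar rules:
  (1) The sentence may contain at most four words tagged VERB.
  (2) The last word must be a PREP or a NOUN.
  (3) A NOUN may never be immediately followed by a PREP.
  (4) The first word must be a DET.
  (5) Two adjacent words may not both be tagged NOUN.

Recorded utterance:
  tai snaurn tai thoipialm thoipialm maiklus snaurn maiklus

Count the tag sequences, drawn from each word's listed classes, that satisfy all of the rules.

Candidates per position — 1:tai {DET,VERB}; 2:snaurn {NOUN,VERB}; 3:tai {DET,VERB}; 4:thoipialm {DET}; 5:thoipialm {DET}; 6:maiklus {VERB,NOUN}; 7:snaurn {NOUN,VERB}; 8:maiklus {VERB,NOUN}.
There are 64 candidate sequences in total.
Checking each against the rules leaves 8 sequences.
Count = 8.

8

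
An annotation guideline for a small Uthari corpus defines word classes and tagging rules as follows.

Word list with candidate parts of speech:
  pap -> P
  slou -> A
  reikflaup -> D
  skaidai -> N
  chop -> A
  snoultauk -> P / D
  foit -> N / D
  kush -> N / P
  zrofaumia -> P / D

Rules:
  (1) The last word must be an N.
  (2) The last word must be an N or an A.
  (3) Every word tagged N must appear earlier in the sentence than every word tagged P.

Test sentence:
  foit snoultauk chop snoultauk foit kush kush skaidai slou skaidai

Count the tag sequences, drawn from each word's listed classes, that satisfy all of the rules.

4

Candidates per position — 1:foit {N,D}; 2:snoultauk {P,D}; 3:chop {A}; 4:snoultauk {P,D}; 5:foit {N,D}; 6:kush {N,P}; 7:kush {N,P}; 8:skaidai {N}; 9:slou {A}; 10:skaidai {N}.
There are 64 candidate sequences in total.
The sequences that satisfy every rule: N D A D N N N N A N; N D A D D N N N A N; D D A D N N N N A N; D D A D D N N N A N.
Count = 4.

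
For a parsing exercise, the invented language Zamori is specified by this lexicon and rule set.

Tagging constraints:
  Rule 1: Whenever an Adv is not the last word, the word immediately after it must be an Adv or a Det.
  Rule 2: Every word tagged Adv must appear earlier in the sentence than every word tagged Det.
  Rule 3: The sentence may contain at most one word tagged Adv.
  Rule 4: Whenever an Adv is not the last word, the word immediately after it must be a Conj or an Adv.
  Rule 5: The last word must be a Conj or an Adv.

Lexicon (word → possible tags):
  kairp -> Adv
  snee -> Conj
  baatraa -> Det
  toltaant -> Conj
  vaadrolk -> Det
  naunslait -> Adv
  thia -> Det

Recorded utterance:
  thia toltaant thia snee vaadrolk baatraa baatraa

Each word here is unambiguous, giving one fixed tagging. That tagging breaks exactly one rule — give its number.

5

Fixed tagging: Det Conj Det Conj Det Det Det.
Rule check: R1 pass, R2 pass, R3 pass, R4 pass, R5 fail.
Only rule 5 fails.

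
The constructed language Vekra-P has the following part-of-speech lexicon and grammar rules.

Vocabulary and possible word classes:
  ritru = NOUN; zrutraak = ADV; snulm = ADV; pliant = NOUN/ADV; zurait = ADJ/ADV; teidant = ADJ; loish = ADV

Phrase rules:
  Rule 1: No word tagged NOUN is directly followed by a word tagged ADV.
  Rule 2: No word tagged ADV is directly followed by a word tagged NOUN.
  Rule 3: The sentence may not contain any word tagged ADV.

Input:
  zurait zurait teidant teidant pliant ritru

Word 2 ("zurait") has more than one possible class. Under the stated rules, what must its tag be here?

Candidates per position — 1:zurait {ADJ,ADV}; 2:zurait {ADJ,ADV}; 3:teidant {ADJ}; 4:teidant {ADJ}; 5:pliant {NOUN,ADV}; 6:ritru {NOUN}.
Word 1 cannot be ADV — rule 3 would then fail for every completion. It is ADJ.
Word 2 cannot be ADV — rule 3 would then fail for every completion. It is ADJ.
Word 5 cannot be ADV — rule 2 would then fail for every completion. It is NOUN.
So the tagging must be: ADJ ADJ ADJ ADJ NOUN NOUN.
Checking: rule 1 ok; rule 2 ok; rule 3 ok.

ADJ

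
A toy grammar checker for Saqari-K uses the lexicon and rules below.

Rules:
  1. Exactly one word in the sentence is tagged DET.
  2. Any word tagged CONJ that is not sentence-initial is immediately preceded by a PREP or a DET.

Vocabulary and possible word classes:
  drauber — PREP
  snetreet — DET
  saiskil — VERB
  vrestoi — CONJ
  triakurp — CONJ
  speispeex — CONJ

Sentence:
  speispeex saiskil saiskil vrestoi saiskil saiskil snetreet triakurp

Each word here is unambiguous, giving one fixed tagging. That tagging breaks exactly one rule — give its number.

2

Fixed tagging: CONJ VERB VERB CONJ VERB VERB DET CONJ.
Checking each rule: R1 holds, R2 violated.
Only rule 2 fails.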